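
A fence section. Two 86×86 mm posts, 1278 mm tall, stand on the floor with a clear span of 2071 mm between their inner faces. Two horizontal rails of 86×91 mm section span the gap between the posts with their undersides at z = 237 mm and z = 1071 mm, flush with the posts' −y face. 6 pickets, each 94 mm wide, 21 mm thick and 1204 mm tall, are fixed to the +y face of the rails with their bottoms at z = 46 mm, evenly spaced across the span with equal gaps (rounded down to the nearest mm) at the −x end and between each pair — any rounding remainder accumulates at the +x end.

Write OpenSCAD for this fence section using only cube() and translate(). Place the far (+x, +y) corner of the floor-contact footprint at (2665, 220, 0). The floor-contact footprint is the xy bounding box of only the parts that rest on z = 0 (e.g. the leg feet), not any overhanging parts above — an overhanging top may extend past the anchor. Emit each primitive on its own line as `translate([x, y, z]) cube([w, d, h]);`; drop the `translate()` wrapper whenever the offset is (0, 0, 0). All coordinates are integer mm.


translate([422, 134, 0]) cube([86, 86, 1278]);
translate([2579, 134, 0]) cube([86, 86, 1278]);
translate([508, 134, 237]) cube([2071, 86, 91]);
translate([508, 134, 1071]) cube([2071, 86, 91]);
translate([723, 220, 46]) cube([94, 21, 1204]);
translate([1032, 220, 46]) cube([94, 21, 1204]);
translate([1341, 220, 46]) cube([94, 21, 1204]);
translate([1650, 220, 46]) cube([94, 21, 1204]);
translate([1959, 220, 46]) cube([94, 21, 1204]);
translate([2268, 220, 46]) cube([94, 21, 1204]);


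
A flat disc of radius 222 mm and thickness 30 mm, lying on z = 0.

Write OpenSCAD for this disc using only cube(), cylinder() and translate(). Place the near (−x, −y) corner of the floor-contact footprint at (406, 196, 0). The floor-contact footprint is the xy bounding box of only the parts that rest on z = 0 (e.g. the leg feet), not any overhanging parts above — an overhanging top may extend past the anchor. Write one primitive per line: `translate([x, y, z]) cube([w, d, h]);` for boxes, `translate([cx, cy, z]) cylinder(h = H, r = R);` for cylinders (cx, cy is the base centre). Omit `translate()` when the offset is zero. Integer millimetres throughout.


translate([628, 418, 0]) cylinder(h = 30, r = 222);


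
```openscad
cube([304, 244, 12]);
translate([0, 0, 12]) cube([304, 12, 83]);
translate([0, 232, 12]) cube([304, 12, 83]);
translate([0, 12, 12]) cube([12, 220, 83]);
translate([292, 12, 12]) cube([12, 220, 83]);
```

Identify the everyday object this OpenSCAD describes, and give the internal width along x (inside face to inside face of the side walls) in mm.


An open box. The internal width is 280 mm.

A 304×244 base slab with four walls standing on it — an open box. The base is 304 mm wide and the walls are 12 mm thick, so the internal width is 304 − 2 × 12 = 280 mm.


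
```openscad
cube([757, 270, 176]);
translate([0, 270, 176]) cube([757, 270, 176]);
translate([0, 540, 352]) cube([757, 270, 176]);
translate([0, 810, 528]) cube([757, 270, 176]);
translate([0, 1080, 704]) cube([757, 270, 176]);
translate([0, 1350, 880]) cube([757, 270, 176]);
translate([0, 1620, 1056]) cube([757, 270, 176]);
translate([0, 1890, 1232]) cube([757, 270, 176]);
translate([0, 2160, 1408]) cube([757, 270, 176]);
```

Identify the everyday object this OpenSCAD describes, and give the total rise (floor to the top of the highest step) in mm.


A staircase. The total rise is 1584 mm.

9 identical blocks, each offset up and back from the previous — a staircase. Each step is 176 mm tall and there are 9 of them, so the total rise is 9 × 176 = 1584 mm.


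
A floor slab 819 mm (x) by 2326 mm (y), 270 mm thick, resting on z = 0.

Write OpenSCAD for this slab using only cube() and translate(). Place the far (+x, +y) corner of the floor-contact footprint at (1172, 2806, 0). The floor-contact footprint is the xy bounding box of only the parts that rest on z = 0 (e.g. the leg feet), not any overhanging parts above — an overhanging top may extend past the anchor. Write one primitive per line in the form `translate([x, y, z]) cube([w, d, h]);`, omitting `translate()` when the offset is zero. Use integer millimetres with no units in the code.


translate([353, 480, 0]) cube([819, 2326, 270]);


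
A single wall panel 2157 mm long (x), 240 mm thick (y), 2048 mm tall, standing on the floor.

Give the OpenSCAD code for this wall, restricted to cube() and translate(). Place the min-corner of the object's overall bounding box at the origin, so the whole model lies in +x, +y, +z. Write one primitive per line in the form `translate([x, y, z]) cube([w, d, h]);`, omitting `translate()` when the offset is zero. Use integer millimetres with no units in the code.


cube([2157, 240, 2048]);


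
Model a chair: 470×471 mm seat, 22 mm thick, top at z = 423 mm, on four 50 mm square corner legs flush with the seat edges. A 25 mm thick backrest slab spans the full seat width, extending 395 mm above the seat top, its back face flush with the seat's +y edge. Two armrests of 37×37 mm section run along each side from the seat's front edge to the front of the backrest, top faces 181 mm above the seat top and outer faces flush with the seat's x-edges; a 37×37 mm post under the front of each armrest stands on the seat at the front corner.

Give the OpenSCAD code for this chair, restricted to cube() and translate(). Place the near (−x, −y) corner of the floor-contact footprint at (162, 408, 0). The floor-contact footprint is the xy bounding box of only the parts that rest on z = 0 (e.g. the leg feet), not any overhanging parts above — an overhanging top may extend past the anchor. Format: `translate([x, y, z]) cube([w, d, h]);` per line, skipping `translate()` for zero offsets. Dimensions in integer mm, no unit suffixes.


translate([162, 408, 401]) cube([470, 471, 22]);
translate([162, 408, 0]) cube([50, 50, 401]);
translate([582, 408, 0]) cube([50, 50, 401]);
translate([162, 829, 0]) cube([50, 50, 401]);
translate([582, 829, 0]) cube([50, 50, 401]);
translate([162, 854, 423]) cube([470, 25, 395]);
translate([162, 408, 567]) cube([37, 446, 37]);
translate([595, 408, 567]) cube([37, 446, 37]);
translate([162, 408, 423]) cube([37, 37, 144]);
translate([595, 408, 423]) cube([37, 37, 144]);


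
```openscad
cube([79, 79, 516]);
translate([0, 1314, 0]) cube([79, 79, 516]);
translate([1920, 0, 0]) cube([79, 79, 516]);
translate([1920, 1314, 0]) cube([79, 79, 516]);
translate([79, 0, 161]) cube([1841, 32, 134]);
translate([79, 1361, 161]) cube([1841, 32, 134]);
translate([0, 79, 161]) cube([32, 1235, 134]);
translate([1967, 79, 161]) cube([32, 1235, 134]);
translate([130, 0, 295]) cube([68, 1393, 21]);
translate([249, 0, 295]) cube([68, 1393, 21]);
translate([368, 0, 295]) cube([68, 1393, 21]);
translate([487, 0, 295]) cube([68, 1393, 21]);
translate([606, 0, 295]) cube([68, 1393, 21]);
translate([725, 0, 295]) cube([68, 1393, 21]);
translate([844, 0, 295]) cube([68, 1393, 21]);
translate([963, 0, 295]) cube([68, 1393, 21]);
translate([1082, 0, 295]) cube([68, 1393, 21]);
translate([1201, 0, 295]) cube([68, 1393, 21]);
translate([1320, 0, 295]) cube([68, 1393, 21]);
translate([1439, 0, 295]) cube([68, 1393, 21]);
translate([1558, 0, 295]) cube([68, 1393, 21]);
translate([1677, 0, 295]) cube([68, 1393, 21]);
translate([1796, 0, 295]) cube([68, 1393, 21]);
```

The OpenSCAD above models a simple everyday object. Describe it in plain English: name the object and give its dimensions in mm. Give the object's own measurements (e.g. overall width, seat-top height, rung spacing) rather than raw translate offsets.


A bed frame 1999 mm long (x) by 1393 mm wide (y). Four 79×79 mm corner posts, 516 mm tall, at the corners of the footprint. Four rails of 32 mm thickness and 134 mm height run between adjacent posts with their undersides at z = 161 mm, their outer faces flush with the outside of the frame (the two x-running rails run between the posts' inner faces; the two y-running rails run between the posts' inner faces). 15 slats, each 68 mm wide (x) and 21 mm thick, lie across the top of the two x-running rails, running the full 1393 mm width of the frame in y; along x they sit between the end posts with a 51 mm gap after the −x posts and between neighbouring slats, leaving 56 mm before the +x posts.


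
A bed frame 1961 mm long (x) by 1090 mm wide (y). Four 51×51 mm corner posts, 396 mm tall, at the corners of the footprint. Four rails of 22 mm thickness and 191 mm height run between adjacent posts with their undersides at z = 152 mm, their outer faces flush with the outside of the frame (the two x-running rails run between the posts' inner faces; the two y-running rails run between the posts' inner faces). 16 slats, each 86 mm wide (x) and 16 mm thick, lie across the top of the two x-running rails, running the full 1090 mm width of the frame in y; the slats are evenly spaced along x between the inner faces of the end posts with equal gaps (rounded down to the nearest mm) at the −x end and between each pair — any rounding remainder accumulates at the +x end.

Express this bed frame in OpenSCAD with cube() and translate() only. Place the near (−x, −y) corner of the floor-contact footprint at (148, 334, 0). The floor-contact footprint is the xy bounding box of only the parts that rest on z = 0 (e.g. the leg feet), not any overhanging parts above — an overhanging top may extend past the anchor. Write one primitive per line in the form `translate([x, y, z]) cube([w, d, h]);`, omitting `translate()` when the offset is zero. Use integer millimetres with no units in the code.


translate([148, 334, 0]) cube([51, 51, 396]);
translate([148, 1373, 0]) cube([51, 51, 396]);
translate([2058, 334, 0]) cube([51, 51, 396]);
translate([2058, 1373, 0]) cube([51, 51, 396]);
translate([199, 334, 152]) cube([1859, 22, 191]);
translate([199, 1402, 152]) cube([1859, 22, 191]);
translate([148, 385, 152]) cube([22, 988, 191]);
translate([2087, 385, 152]) cube([22, 988, 191]);
translate([227, 334, 343]) cube([86, 1090, 16]);
translate([341, 334, 343]) cube([86, 1090, 16]);
translate([455, 334, 343]) cube([86, 1090, 16]);
translate([569, 334, 343]) cube([86, 1090, 16]);
translate([683, 334, 343]) cube([86, 1090, 16]);
translate([797, 334, 343]) cube([86, 1090, 16]);
translate([911, 334, 343]) cube([86, 1090, 16]);
translate([1025, 334, 343]) cube([86, 1090, 16]);
translate([1139, 334, 343]) cube([86, 1090, 16]);
translate([1253, 334, 343]) cube([86, 1090, 16]);
translate([1367, 334, 343]) cube([86, 1090, 16]);
translate([1481, 334, 343]) cube([86, 1090, 16]);
translate([1595, 334, 343]) cube([86, 1090, 16]);
translate([1709, 334, 343]) cube([86, 1090, 16]);
translate([1823, 334, 343]) cube([86, 1090, 16]);
translate([1937, 334, 343]) cube([86, 1090, 16]);


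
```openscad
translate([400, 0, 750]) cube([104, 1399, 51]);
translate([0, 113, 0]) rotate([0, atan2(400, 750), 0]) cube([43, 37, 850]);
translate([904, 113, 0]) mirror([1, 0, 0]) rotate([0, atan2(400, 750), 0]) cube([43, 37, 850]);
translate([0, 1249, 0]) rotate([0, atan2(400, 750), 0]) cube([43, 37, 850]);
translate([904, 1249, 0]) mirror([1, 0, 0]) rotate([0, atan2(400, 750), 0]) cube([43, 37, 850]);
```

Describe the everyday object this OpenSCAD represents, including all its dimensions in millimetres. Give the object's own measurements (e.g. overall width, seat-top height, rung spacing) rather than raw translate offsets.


A sawhorse. A 104×1399×51 mm beam (x, y, z) sits on two A-frame leg pairs. Each pair is two raked legs of 43×37 mm section (37 mm along y) splaying symmetrically in x. Each leg rises 750 mm vertically over 400 mm of horizontal reach and is 850 mm long along its own axis. Every leg's outer bottom edge rests on the floor and its outer top edge meets a bottom edge of the beam — the left legs (tilting toward +x) meet the beam's −x bottom edge, the right legs (their mirror images, tilting toward −x) meet its +x bottom edge — so the leg tops tuck under the beam, the beam's underside is 750 mm above the floor, and the feet are 904 mm apart outside-to-outside with the beam centred between them. The two leg pairs are set in 113 mm from either end of the beam.


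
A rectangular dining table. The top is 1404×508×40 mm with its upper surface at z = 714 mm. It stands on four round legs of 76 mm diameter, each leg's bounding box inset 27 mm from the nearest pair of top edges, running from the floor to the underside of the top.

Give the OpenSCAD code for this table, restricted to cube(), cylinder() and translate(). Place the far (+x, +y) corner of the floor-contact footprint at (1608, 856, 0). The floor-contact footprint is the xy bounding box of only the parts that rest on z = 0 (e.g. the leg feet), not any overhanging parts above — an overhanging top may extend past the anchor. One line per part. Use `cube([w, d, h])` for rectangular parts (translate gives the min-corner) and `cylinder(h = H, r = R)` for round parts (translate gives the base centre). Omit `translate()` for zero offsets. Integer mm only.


// leg_h = 714 - 40 = 674
translate([231, 375, 674]) cube([1404, 508, 40]);
translate([296, 440, 0]) cylinder(h = 674, r = 38);
translate([1570, 440, 0]) cylinder(h = 674, r = 38);
translate([296, 818, 0]) cylinder(h = 674, r = 38);
translate([1570, 818, 0]) cylinder(h = 674, r = 38);


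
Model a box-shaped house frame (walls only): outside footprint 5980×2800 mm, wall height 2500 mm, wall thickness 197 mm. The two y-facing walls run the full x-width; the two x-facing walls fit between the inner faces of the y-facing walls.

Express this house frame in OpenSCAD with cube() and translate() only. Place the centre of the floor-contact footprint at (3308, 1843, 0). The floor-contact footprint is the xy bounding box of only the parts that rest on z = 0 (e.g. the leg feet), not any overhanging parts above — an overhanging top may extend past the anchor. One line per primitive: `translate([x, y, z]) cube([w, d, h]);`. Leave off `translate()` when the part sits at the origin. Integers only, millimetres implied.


translate([318, 443, 0]) cube([5980, 197, 2500]);
translate([318, 3046, 0]) cube([5980, 197, 2500]);
translate([318, 640, 0]) cube([197, 2406, 2500]);
translate([6101, 640, 0]) cube([197, 2406, 2500]);


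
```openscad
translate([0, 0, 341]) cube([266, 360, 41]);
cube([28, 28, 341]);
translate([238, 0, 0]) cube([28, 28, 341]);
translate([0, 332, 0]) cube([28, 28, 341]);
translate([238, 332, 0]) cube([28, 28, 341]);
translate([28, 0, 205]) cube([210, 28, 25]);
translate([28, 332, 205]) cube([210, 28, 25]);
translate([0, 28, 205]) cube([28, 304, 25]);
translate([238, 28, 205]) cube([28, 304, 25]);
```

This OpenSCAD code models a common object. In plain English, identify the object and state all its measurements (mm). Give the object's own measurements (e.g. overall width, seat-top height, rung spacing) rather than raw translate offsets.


A four-legged stool. The seat is a 266×360×41 mm slab whose top surface is at z = 382 mm; four square legs, each 28×28 mm in cross-section, run from the floor (z = 0) to the underside of the seat, each flush with a corner of the seat. Four stretchers, 28 mm wide and 25 mm tall, connect adjacent legs with their undersides at z = 205 mm, each running between the inner faces of the legs it joins and aligned with the legs' outer faces on the other axis.


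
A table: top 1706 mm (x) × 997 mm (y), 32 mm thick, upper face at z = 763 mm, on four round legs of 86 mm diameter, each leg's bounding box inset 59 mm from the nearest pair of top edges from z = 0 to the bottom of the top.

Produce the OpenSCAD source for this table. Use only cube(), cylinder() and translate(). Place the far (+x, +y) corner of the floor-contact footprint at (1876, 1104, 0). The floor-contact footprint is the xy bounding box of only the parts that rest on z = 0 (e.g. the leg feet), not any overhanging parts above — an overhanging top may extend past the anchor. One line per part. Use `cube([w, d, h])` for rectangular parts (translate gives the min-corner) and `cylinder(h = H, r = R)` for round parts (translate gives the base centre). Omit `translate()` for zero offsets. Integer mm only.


// leg_h = 763 - 32 = 731
translate([229, 166, 731]) cube([1706, 997, 32]);
translate([331, 268, 0]) cylinder(h = 731, r = 43);
translate([1833, 268, 0]) cylinder(h = 731, r = 43);
translate([331, 1061, 0]) cylinder(h = 731, r = 43);
translate([1833, 1061, 0]) cylinder(h = 731, r = 43);


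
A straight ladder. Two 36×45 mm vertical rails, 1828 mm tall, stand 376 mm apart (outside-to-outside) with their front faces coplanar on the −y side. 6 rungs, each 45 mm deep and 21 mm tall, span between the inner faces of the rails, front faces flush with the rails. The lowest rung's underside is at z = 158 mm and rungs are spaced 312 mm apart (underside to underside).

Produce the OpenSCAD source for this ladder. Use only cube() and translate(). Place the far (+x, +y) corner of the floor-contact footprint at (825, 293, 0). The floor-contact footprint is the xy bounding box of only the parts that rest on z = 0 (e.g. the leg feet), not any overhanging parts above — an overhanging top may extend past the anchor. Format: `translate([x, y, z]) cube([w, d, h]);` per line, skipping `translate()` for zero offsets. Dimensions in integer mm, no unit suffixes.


// rung span = 376 - 2*36 = 304
// rung[k] z = 158 + k*312
translate([449, 248, 0]) cube([36, 45, 1828]);
translate([789, 248, 0]) cube([36, 45, 1828]);
translate([485, 248, 158]) cube([304, 45, 21]);
translate([485, 248, 470]) cube([304, 45, 21]);
translate([485, 248, 782]) cube([304, 45, 21]);
translate([485, 248, 1094]) cube([304, 45, 21]);
translate([485, 248, 1406]) cube([304, 45, 21]);
translate([485, 248, 1718]) cube([304, 45, 21]);


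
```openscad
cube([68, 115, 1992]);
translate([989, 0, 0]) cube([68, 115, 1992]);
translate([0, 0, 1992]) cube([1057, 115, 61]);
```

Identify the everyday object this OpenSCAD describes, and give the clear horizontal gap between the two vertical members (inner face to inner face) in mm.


A door frame. The clear opening width is 921 mm.

Two 1992 mm tall posts with a header on top — a door frame. The left jamb is 68 mm wide at x = 0; the right jamb starts at x = 989. The clear opening is 989 − 68 = 921 mm.


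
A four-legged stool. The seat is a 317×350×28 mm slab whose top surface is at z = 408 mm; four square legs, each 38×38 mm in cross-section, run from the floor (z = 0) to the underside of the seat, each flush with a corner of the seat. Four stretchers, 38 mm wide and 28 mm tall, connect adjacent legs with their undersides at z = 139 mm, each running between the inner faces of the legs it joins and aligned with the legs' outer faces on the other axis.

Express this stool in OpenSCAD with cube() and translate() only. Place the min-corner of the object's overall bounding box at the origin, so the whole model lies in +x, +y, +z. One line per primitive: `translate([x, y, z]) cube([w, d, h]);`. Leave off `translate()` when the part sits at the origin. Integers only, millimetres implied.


translate([0, 0, 380]) cube([317, 350, 28]);
cube([38, 38, 380]);
translate([279, 0, 0]) cube([38, 38, 380]);
translate([0, 312, 0]) cube([38, 38, 380]);
translate([279, 312, 0]) cube([38, 38, 380]);
translate([38, 0, 139]) cube([241, 38, 28]);
translate([38, 312, 139]) cube([241, 38, 28]);
translate([0, 38, 139]) cube([38, 274, 28]);
translate([279, 38, 139]) cube([38, 274, 28]);


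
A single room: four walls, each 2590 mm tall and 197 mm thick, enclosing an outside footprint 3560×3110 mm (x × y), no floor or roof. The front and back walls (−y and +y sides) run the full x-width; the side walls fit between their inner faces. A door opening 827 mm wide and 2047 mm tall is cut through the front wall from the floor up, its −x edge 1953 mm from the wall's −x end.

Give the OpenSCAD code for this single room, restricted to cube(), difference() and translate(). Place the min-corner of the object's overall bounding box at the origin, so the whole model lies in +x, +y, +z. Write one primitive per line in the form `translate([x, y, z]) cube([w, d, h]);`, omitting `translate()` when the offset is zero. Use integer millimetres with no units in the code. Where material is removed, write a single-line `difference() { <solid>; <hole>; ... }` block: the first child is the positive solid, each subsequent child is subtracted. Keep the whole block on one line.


difference() { cube([3560, 197, 2590]); translate([1953, 0, 0]) cube([827, 197, 2047]); }
translate([0, 2913, 0]) cube([3560, 197, 2590]);
translate([0, 197, 0]) cube([197, 2716, 2590]);
translate([3363, 197, 0]) cube([197, 2716, 2590]);


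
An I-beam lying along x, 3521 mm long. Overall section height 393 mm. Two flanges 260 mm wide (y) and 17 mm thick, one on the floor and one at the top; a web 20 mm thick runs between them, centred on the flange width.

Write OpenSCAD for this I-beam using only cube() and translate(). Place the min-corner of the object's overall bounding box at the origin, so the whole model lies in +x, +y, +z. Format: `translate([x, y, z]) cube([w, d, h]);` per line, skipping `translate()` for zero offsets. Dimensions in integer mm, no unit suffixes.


cube([3521, 260, 17]);
translate([0, 120, 17]) cube([3521, 20, 359]);
translate([0, 0, 376]) cube([3521, 260, 17]);


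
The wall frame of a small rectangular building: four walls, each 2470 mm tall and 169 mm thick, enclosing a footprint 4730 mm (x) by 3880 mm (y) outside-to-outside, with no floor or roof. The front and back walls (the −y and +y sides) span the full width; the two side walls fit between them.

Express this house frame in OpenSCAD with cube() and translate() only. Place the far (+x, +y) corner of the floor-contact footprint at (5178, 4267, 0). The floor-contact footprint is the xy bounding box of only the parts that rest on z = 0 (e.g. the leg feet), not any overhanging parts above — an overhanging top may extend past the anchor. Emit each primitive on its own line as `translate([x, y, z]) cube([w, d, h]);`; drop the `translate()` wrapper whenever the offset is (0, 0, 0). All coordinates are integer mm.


translate([448, 387, 0]) cube([4730, 169, 2470]);
translate([448, 4098, 0]) cube([4730, 169, 2470]);
translate([448, 556, 0]) cube([169, 3542, 2470]);
translate([5009, 556, 0]) cube([169, 3542, 2470]);


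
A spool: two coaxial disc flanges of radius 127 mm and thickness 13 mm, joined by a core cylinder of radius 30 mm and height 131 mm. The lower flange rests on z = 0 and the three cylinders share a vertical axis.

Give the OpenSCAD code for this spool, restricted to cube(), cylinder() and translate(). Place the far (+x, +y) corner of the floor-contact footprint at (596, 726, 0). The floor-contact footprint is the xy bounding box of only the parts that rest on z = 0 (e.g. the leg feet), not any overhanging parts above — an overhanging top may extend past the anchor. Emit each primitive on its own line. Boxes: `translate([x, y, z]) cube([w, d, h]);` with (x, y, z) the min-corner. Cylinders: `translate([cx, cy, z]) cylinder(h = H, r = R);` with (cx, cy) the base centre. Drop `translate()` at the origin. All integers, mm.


translate([469, 599, 0]) cylinder(h = 13, r = 127);
translate([469, 599, 13]) cylinder(h = 131, r = 30);
translate([469, 599, 144]) cylinder(h = 13, r = 127);


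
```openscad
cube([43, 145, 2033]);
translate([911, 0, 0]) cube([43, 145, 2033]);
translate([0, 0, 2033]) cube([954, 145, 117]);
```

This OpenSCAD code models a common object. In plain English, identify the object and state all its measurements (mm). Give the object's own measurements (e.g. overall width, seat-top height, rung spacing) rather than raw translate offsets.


A door frame. The clear opening is 868 mm wide and 2033 mm high. Two 43 mm wide jambs, 145 mm deep, stand either side of the opening from the floor to the top of the opening. A 117 mm thick head sits across the top of both jambs, spanning the full outside width of the frame.


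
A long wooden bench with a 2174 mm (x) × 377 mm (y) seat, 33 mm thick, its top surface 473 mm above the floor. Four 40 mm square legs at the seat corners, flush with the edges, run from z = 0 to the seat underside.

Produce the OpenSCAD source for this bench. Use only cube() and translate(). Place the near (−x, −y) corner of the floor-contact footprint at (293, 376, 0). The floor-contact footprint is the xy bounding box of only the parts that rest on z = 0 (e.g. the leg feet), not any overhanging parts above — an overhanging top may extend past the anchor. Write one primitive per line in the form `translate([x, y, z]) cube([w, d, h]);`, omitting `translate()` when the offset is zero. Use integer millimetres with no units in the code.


translate([293, 376, 440]) cube([2174, 377, 33]);
translate([293, 376, 0]) cube([40, 40, 440]);
translate([293, 713, 0]) cube([40, 40, 440]);
translate([2427, 376, 0]) cube([40, 40, 440]);
translate([2427, 713, 0]) cube([40, 40, 440]);


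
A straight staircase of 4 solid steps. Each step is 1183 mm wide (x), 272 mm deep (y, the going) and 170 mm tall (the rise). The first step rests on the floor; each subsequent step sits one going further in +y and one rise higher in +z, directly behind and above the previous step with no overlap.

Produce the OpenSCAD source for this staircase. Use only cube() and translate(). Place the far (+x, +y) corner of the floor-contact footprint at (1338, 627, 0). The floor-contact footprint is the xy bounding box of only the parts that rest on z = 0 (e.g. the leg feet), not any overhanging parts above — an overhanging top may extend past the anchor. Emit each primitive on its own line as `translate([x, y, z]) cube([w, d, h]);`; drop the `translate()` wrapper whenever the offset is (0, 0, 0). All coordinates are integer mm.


translate([155, 355, 0]) cube([1183, 272, 170]);
translate([155, 627, 170]) cube([1183, 272, 170]);
translate([155, 899, 340]) cube([1183, 272, 170]);
translate([155, 1171, 510]) cube([1183, 272, 170]);


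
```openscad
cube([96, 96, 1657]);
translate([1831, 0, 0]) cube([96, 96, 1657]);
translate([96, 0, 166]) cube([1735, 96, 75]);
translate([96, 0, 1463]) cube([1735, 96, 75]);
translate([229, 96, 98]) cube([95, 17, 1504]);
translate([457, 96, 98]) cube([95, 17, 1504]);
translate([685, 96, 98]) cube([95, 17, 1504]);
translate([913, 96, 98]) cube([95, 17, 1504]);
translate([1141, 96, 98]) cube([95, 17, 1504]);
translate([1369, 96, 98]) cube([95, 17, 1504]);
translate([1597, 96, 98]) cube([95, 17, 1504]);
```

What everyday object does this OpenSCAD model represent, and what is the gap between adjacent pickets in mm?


A fence section. The picket gap is 133 mm.

Two posts, two rails, 7 pickets — a fence section. Span 1735 mm holds 7 pickets of 95 mm with 8 equal gaps: ⌊(1735 − 7·95) / 8⌋ = 133 mm.


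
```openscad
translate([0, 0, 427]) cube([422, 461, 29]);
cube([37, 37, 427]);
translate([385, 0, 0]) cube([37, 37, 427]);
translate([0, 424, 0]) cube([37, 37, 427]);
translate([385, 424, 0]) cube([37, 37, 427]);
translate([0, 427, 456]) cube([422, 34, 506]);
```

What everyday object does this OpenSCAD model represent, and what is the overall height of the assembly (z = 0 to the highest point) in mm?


A chair. The overall height is 962 mm.

A slab on four corner posts with a tall panel at the back — a chair. The seat slab sits at z = 427 with thickness 29, and the 506 mm backrest starts at the seat top, so the overall height is 427 + 29 + 506 = 962 mm.


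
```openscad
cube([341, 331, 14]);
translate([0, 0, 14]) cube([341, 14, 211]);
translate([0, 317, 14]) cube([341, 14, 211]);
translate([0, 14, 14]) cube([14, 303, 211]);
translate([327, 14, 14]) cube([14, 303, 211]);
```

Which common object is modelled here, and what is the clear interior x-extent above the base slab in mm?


An open box. The internal width is 313 mm.

A 341×331 base slab with four walls standing on it — an open box. The base is 341 mm wide and the walls are 14 mm thick, so the internal width is 341 − 2 × 14 = 313 mm.


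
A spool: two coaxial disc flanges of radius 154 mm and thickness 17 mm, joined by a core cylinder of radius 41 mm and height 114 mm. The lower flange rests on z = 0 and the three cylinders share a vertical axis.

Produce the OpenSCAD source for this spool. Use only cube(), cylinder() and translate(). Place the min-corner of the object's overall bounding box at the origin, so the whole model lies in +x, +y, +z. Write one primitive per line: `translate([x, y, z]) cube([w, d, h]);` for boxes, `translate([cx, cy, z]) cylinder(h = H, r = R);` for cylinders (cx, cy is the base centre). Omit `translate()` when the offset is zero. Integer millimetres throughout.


translate([154, 154, 0]) cylinder(h = 17, r = 154);
translate([154, 154, 17]) cylinder(h = 114, r = 41);
translate([154, 154, 131]) cylinder(h = 17, r = 154);


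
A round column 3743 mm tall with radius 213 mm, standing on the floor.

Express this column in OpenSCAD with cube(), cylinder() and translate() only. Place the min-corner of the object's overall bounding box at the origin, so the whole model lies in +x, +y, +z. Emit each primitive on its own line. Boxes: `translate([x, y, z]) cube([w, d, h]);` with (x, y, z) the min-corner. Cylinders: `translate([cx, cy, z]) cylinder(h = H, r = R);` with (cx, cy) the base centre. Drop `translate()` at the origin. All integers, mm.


translate([213, 213, 0]) cylinder(h = 3743, r = 213);


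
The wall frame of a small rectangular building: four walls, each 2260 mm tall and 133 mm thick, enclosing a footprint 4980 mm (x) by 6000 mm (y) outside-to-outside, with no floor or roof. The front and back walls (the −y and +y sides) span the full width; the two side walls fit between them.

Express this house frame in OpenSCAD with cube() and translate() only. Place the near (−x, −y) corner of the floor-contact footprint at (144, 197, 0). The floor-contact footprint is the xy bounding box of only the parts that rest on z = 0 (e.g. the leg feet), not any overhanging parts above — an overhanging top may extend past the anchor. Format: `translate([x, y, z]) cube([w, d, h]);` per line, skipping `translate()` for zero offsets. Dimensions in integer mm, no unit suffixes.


translate([144, 197, 0]) cube([4980, 133, 2260]);
translate([144, 6064, 0]) cube([4980, 133, 2260]);
translate([144, 330, 0]) cube([133, 5734, 2260]);
translate([4991, 330, 0]) cube([133, 5734, 2260]);


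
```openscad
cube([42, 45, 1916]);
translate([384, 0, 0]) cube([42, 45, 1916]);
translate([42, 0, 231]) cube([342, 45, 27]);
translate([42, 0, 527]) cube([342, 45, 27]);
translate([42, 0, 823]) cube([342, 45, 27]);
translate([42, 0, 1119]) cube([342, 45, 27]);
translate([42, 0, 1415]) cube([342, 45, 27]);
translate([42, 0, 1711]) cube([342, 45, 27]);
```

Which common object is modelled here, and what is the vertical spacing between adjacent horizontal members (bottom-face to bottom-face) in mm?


A ladder. The rung spacing is 296 mm.

Two tall 42×45 posts with 6 short bars between them — a ladder. Adjacent rungs sit at z = 231 and z = 527, so the spacing is 527 − 231 = 296 mm.


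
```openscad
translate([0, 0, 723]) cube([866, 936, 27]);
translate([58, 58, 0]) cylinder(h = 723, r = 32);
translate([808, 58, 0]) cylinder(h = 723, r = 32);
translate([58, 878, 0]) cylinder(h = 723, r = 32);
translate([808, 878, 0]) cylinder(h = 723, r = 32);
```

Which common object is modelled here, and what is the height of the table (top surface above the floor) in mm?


A table. The table height is 750 mm.

A 866×936×27 slab sits at z = 723 on four Ø64 mm round legs — a table. The top surface is at 723 + 27 = 750 mm.


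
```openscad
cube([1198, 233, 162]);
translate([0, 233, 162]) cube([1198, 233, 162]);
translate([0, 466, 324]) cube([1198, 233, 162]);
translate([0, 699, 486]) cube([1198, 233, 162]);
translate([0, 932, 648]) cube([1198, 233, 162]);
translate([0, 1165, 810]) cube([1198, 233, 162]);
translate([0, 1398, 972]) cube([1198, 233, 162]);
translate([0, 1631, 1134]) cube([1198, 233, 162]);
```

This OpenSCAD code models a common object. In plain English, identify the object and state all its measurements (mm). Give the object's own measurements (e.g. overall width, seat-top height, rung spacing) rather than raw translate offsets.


A straight staircase of 8 solid steps. Each step is 1198 mm wide (x), 233 mm deep (y, the going) and 162 mm tall (the rise). The first step rests on the floor; each subsequent step sits one going further in +y and one rise higher in +z, directly behind and above the previous step with no overlap.


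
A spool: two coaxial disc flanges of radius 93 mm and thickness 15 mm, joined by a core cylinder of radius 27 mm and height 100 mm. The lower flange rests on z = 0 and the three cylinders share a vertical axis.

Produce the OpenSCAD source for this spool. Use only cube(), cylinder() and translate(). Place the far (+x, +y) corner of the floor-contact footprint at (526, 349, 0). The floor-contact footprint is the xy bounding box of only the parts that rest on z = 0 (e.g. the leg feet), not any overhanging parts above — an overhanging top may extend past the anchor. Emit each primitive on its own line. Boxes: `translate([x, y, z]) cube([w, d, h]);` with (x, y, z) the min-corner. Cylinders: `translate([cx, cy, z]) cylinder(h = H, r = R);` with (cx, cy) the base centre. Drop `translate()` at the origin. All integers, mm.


translate([433, 256, 0]) cylinder(h = 15, r = 93);
translate([433, 256, 15]) cylinder(h = 100, r = 27);
translate([433, 256, 115]) cylinder(h = 15, r = 93);


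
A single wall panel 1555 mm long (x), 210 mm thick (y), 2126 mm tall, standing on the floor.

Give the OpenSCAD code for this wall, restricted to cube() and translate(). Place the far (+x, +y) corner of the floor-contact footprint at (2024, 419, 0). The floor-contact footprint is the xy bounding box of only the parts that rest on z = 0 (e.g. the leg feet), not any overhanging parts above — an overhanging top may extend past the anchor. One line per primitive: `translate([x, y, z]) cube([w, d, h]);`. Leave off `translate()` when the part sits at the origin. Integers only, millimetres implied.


translate([469, 209, 0]) cube([1555, 210, 2126]);


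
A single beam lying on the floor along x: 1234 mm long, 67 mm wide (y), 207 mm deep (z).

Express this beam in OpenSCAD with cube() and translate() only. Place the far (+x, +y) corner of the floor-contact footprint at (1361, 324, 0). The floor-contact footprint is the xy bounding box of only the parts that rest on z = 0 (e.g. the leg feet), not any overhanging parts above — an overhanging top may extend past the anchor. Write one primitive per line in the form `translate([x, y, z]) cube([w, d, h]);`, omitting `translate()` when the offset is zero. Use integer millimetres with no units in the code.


translate([127, 257, 0]) cube([1234, 67, 207]);


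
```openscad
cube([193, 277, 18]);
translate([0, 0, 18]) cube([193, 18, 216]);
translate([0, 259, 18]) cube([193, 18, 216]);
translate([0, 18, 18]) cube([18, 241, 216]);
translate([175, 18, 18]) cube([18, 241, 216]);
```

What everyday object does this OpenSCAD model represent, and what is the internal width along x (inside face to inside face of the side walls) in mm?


An open box. The internal width is 157 mm.

A 193×277 base slab with four walls standing on it — an open box. The base is 193 mm wide and the walls are 18 mm thick, so the internal width is 193 − 2 × 18 = 157 mm.


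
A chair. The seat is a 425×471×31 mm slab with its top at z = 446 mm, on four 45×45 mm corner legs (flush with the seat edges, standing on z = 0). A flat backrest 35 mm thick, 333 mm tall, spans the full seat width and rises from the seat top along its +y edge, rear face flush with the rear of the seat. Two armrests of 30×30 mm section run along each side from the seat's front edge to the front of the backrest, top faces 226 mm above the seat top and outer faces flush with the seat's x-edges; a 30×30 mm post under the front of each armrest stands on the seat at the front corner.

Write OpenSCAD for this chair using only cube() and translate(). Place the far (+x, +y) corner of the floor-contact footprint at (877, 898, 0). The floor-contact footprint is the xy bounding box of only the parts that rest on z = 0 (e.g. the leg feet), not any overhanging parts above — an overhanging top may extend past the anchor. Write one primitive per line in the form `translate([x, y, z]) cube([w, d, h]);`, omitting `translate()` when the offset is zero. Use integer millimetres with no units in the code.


translate([452, 427, 415]) cube([425, 471, 31]);
translate([452, 427, 0]) cube([45, 45, 415]);
translate([832, 427, 0]) cube([45, 45, 415]);
translate([452, 853, 0]) cube([45, 45, 415]);
translate([832, 853, 0]) cube([45, 45, 415]);
translate([452, 863, 446]) cube([425, 35, 333]);
translate([452, 427, 642]) cube([30, 436, 30]);
translate([847, 427, 642]) cube([30, 436, 30]);
translate([452, 427, 446]) cube([30, 30, 196]);
translate([847, 427, 446]) cube([30, 30, 196]);


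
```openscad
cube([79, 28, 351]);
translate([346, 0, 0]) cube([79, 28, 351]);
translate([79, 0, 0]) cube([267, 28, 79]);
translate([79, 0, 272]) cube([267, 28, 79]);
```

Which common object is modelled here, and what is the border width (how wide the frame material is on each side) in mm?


A picture frame. The border width is 79 mm.

Four thin pieces enclosing a rectangular opening — a picture frame. The two full-height stiles are 351 mm tall; the top rail sits at z = 272 and is 79 mm tall, so the border above the opening is 351 − 272 = 79 mm, matching the stile x-width.


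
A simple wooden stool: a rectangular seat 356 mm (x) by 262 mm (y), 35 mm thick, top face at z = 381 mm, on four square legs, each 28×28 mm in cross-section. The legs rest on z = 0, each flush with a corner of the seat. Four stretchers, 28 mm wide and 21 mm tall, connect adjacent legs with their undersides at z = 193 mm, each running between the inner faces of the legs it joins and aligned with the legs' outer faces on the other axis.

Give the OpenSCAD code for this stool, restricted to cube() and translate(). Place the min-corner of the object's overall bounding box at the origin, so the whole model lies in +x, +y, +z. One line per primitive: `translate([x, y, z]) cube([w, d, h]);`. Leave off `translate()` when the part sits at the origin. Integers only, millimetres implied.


translate([0, 0, 346]) cube([356, 262, 35]);
cube([28, 28, 346]);
translate([328, 0, 0]) cube([28, 28, 346]);
translate([0, 234, 0]) cube([28, 28, 346]);
translate([328, 234, 0]) cube([28, 28, 346]);
translate([28, 0, 193]) cube([300, 28, 21]);
translate([28, 234, 193]) cube([300, 28, 21]);
translate([0, 28, 193]) cube([28, 206, 21]);
translate([328, 28, 193]) cube([28, 206, 21]);


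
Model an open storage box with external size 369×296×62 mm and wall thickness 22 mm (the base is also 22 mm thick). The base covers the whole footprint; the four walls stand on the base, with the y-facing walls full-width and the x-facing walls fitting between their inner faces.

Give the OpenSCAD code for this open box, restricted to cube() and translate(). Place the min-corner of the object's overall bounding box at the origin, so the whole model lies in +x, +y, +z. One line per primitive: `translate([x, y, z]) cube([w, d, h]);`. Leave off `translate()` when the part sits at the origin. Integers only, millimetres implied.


cube([369, 296, 22]);
translate([0, 0, 22]) cube([369, 22, 40]);
translate([0, 274, 22]) cube([369, 22, 40]);
translate([0, 22, 22]) cube([22, 252, 40]);
translate([347, 22, 22]) cube([22, 252, 40]);


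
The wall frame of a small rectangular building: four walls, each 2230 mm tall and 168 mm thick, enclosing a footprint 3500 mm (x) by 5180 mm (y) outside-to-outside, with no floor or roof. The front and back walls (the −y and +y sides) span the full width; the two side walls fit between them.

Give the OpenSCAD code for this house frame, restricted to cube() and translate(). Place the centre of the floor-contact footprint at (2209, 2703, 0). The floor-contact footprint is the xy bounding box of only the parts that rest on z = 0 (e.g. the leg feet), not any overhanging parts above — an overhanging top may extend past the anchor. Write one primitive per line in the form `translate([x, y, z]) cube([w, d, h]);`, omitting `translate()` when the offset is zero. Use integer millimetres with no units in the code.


translate([459, 113, 0]) cube([3500, 168, 2230]);
translate([459, 5125, 0]) cube([3500, 168, 2230]);
translate([459, 281, 0]) cube([168, 4844, 2230]);
translate([3791, 281, 0]) cube([168, 4844, 2230]);
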